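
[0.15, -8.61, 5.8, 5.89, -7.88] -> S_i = Random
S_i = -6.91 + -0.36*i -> [-6.91, -7.27, -7.63, -7.99, -8.35]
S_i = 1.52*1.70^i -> [1.52, 2.58, 4.39, 7.47, 12.7]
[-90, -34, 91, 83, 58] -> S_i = Random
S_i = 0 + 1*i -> [0, 1, 2, 3, 4]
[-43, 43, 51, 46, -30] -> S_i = Random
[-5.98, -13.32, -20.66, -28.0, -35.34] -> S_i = -5.98 + -7.34*i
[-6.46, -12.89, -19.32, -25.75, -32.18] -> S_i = -6.46 + -6.43*i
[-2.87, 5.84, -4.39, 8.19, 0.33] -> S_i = Random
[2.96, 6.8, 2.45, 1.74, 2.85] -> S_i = Random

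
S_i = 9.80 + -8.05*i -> [9.8, 1.75, -6.3, -14.35, -22.4]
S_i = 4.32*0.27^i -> [4.32, 1.17, 0.31, 0.09, 0.02]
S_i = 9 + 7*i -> [9, 16, 23, 30, 37]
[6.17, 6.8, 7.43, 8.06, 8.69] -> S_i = 6.17 + 0.63*i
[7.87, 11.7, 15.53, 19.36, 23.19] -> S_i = 7.87 + 3.83*i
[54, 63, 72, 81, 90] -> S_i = 54 + 9*i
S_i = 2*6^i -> [2, 12, 72, 432, 2592]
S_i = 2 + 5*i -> [2, 7, 12, 17, 22]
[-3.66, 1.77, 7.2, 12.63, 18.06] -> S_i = -3.66 + 5.43*i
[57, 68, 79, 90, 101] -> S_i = 57 + 11*i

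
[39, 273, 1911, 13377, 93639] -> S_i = 39*7^i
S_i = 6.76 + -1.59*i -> [6.76, 5.17, 3.58, 1.99, 0.4]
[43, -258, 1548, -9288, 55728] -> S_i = 43*-6^i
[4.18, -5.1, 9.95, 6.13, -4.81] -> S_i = Random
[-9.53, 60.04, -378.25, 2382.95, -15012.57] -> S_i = -9.53*(-6.30)^i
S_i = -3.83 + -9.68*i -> [-3.83, -13.51, -23.19, -32.87, -42.55]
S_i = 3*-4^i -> [3, -12, 48, -192, 768]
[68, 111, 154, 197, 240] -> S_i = 68 + 43*i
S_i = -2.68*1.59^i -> [-2.68, -4.26, -6.78, -10.77, -17.13]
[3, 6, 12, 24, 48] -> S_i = 3*2^i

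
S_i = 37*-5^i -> [37, -185, 925, -4625, 23125]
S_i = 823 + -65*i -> [823, 758, 693, 628, 563]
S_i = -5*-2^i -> [-5, 10, -20, 40, -80]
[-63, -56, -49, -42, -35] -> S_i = -63 + 7*i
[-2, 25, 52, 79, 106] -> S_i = -2 + 27*i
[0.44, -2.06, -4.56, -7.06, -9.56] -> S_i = 0.44 + -2.50*i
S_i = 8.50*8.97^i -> [8.5, 76.24, 683.92, 6134.74, 55028.63]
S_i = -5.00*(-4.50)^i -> [-5.0, 22.5, -101.25, 455.62, -2050.31]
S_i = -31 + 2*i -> [-31, -29, -27, -25, -23]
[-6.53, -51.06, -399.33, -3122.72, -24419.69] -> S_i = -6.53*7.82^i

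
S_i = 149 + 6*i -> [149, 155, 161, 167, 173]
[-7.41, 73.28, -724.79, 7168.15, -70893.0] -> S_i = -7.41*(-9.89)^i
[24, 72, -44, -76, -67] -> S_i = Random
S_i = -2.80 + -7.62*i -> [-2.8, -10.42, -18.04, -25.66, -33.28]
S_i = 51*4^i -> [51, 204, 816, 3264, 13056]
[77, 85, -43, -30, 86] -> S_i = Random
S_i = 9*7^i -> [9, 63, 441, 3087, 21609]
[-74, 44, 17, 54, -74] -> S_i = Random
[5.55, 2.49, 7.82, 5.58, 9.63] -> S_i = Random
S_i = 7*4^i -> [7, 28, 112, 448, 1792]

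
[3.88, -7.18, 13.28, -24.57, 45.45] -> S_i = 3.88*(-1.85)^i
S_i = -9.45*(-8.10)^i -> [-9.45, 76.54, -620.01, 5022.12, -40679.15]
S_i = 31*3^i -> [31, 93, 279, 837, 2511]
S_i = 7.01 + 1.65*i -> [7.01, 8.66, 10.31, 11.96, 13.61]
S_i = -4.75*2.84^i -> [-4.75, -13.49, -38.31, -108.8, -309.01]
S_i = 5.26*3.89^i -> [5.26, 20.46, 79.59, 309.62, 1204.44]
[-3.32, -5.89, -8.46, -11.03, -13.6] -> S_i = -3.32 + -2.57*i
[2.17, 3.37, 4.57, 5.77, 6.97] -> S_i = 2.17 + 1.20*i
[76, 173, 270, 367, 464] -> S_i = 76 + 97*i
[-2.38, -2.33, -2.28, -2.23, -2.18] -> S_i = -2.38 + 0.05*i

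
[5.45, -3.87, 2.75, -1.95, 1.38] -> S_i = 5.45*(-0.71)^i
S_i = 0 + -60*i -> [0, -60, -120, -180, -240]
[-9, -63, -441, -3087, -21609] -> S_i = -9*7^i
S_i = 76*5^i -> [76, 380, 1900, 9500, 47500]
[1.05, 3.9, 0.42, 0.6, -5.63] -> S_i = Random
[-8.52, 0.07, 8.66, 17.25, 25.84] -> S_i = -8.52 + 8.59*i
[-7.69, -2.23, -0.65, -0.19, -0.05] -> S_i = -7.69*0.29^i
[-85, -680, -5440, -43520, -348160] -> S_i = -85*8^i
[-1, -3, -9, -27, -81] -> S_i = -1*3^i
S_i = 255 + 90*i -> [255, 345, 435, 525, 615]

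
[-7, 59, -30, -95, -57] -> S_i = Random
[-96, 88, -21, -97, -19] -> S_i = Random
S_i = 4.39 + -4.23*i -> [4.39, 0.16, -4.07, -8.3, -12.53]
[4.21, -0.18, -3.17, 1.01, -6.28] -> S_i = Random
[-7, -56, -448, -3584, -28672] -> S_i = -7*8^i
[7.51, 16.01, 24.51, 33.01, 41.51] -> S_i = 7.51 + 8.50*i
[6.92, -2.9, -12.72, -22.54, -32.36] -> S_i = 6.92 + -9.82*i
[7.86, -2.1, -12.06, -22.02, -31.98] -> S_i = 7.86 + -9.96*i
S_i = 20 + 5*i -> [20, 25, 30, 35, 40]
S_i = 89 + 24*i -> [89, 113, 137, 161, 185]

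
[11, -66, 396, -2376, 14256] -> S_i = 11*-6^i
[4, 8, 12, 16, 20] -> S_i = 4 + 4*i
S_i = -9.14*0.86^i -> [-9.14, -7.86, -6.76, -5.81, -5.0]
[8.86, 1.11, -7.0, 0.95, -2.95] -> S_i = Random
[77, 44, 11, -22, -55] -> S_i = 77 + -33*i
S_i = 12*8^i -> [12, 96, 768, 6144, 49152]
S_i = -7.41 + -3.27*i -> [-7.41, -10.68, -13.95, -17.22, -20.49]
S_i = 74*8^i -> [74, 592, 4736, 37888, 303104]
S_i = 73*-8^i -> [73, -584, 4672, -37376, 299008]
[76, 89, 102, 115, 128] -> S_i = 76 + 13*i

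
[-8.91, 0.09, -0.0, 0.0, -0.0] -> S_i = -8.91*(-0.01)^i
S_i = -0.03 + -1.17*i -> [-0.03, -1.2, -2.37, -3.54, -4.71]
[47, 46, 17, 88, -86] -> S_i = Random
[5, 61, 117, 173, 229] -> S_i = 5 + 56*i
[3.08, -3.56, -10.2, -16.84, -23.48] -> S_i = 3.08 + -6.64*i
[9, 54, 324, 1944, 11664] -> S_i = 9*6^i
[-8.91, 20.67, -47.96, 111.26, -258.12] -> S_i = -8.91*(-2.32)^i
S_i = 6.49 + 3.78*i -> [6.49, 10.27, 14.05, 17.83, 21.61]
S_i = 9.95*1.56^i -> [9.95, 15.52, 24.21, 37.77, 58.93]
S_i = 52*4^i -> [52, 208, 832, 3328, 13312]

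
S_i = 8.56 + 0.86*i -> [8.56, 9.42, 10.28, 11.14, 12.0]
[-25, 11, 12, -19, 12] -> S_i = Random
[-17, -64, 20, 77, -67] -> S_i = Random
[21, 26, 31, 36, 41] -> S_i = 21 + 5*i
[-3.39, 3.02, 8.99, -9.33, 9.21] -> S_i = Random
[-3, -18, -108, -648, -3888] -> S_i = -3*6^i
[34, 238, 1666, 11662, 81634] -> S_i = 34*7^i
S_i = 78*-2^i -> [78, -156, 312, -624, 1248]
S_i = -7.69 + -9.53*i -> [-7.69, -17.22, -26.75, -36.28, -45.81]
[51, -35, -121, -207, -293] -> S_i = 51 + -86*i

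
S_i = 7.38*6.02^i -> [7.38, 44.43, 267.45, 1610.07, 9692.65]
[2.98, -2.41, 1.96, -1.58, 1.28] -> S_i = 2.98*(-0.81)^i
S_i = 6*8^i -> [6, 48, 384, 3072, 24576]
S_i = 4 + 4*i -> [4, 8, 12, 16, 20]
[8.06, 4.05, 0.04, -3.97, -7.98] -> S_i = 8.06 + -4.01*i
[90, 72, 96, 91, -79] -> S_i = Random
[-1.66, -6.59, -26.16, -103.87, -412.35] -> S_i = -1.66*3.97^i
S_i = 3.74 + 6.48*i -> [3.74, 10.22, 16.7, 23.18, 29.66]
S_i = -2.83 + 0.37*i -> [-2.83, -2.46, -2.09, -1.72, -1.35]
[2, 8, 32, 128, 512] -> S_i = 2*4^i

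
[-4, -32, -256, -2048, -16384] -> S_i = -4*8^i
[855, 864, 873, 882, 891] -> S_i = 855 + 9*i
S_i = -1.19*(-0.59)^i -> [-1.19, 0.7, -0.41, 0.24, -0.14]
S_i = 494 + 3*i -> [494, 497, 500, 503, 506]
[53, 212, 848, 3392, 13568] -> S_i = 53*4^i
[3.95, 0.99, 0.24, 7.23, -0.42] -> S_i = Random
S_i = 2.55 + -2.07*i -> [2.55, 0.48, -1.59, -3.66, -5.73]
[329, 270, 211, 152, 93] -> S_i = 329 + -59*i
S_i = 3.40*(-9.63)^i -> [3.4, -32.74, 315.31, -3036.39, 29240.45]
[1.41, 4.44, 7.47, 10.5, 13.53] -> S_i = 1.41 + 3.03*i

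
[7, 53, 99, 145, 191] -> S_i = 7 + 46*i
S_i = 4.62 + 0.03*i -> [4.62, 4.65, 4.68, 4.71, 4.74]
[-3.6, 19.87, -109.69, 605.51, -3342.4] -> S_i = -3.60*(-5.52)^i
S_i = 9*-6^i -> [9, -54, 324, -1944, 11664]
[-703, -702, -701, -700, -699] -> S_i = -703 + 1*i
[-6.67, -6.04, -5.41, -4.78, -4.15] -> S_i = -6.67 + 0.63*i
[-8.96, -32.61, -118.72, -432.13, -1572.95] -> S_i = -8.96*3.64^i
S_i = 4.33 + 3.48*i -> [4.33, 7.81, 11.29, 14.77, 18.25]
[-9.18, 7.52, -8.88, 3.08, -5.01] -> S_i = Random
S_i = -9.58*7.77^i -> [-9.58, -74.44, -578.37, -4493.95, -34918.02]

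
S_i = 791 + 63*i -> [791, 854, 917, 980, 1043]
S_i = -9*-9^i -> [-9, 81, -729, 6561, -59049]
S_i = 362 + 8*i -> [362, 370, 378, 386, 394]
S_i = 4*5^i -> [4, 20, 100, 500, 2500]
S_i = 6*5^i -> [6, 30, 150, 750, 3750]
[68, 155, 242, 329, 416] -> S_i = 68 + 87*i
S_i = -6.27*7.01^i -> [-6.27, -43.95, -308.11, -2159.84, -15140.48]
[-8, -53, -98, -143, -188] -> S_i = -8 + -45*i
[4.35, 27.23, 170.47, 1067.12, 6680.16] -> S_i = 4.35*6.26^i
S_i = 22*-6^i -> [22, -132, 792, -4752, 28512]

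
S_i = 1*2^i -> [1, 2, 4, 8, 16]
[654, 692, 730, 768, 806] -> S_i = 654 + 38*i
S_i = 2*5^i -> [2, 10, 50, 250, 1250]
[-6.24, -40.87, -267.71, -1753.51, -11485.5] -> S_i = -6.24*6.55^i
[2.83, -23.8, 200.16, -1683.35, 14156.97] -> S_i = 2.83*(-8.41)^i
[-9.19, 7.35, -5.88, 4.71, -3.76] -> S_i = -9.19*(-0.80)^i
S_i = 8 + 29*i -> [8, 37, 66, 95, 124]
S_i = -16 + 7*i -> [-16, -9, -2, 5, 12]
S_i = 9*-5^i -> [9, -45, 225, -1125, 5625]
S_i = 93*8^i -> [93, 744, 5952, 47616, 380928]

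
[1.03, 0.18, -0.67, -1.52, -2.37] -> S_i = 1.03 + -0.85*i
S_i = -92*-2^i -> [-92, 184, -368, 736, -1472]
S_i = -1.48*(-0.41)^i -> [-1.48, 0.61, -0.25, 0.1, -0.04]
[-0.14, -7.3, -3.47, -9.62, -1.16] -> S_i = Random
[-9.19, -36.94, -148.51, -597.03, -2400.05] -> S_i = -9.19*4.02^i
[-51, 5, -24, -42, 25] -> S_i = Random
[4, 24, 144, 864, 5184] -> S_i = 4*6^i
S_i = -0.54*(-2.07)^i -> [-0.54, 1.12, -2.31, 4.79, -9.91]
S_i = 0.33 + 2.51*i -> [0.33, 2.84, 5.35, 7.86, 10.37]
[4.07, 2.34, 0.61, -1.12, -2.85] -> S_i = 4.07 + -1.73*i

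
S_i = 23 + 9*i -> [23, 32, 41, 50, 59]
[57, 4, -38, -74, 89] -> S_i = Random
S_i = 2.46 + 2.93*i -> [2.46, 5.39, 8.32, 11.25, 14.18]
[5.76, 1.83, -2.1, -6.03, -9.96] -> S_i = 5.76 + -3.93*i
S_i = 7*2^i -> [7, 14, 28, 56, 112]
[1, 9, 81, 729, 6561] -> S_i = 1*9^i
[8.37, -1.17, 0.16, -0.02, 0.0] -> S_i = 8.37*(-0.14)^i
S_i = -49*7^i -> [-49, -343, -2401, -16807, -117649]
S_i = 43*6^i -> [43, 258, 1548, 9288, 55728]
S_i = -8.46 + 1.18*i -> [-8.46, -7.28, -6.1, -4.92, -3.74]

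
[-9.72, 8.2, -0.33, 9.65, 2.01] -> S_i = Random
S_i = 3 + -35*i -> [3, -32, -67, -102, -137]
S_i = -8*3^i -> [-8, -24, -72, -216, -648]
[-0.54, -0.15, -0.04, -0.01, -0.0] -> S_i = -0.54*0.27^i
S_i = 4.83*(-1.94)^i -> [4.83, -9.37, 18.18, -35.27, 68.42]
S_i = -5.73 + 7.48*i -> [-5.73, 1.75, 9.23, 16.71, 24.19]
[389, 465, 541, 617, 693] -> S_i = 389 + 76*i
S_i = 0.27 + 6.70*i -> [0.27, 6.97, 13.67, 20.37, 27.07]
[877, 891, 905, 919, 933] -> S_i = 877 + 14*i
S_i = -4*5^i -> [-4, -20, -100, -500, -2500]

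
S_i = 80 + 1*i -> [80, 81, 82, 83, 84]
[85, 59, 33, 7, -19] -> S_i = 85 + -26*i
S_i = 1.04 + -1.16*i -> [1.04, -0.12, -1.28, -2.44, -3.6]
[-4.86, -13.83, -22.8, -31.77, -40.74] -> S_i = -4.86 + -8.97*i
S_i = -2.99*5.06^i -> [-2.99, -15.13, -76.55, -387.37, -1960.08]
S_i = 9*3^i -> [9, 27, 81, 243, 729]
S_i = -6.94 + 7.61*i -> [-6.94, 0.67, 8.28, 15.89, 23.5]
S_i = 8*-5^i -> [8, -40, 200, -1000, 5000]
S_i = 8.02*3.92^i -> [8.02, 31.44, 123.24, 483.1, 1893.73]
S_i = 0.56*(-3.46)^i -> [0.56, -1.94, 6.7, -23.2, 80.26]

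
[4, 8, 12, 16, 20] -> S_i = 4 + 4*i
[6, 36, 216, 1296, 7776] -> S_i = 6*6^i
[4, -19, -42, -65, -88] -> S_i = 4 + -23*i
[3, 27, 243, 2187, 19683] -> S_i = 3*9^i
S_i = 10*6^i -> [10, 60, 360, 2160, 12960]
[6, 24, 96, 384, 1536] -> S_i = 6*4^i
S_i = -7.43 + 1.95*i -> [-7.43, -5.48, -3.53, -1.58, 0.37]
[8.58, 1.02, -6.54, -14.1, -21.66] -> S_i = 8.58 + -7.56*i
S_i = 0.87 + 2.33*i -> [0.87, 3.2, 5.53, 7.86, 10.19]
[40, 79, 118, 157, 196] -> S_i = 40 + 39*i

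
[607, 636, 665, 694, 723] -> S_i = 607 + 29*i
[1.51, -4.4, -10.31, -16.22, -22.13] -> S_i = 1.51 + -5.91*i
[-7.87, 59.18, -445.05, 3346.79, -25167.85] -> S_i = -7.87*(-7.52)^i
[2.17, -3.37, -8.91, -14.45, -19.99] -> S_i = 2.17 + -5.54*i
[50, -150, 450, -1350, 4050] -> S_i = 50*-3^i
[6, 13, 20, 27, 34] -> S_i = 6 + 7*i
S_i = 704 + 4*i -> [704, 708, 712, 716, 720]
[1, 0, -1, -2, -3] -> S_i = 1 + -1*i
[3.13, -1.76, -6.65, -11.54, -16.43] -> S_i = 3.13 + -4.89*i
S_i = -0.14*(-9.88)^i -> [-0.14, 1.38, -13.67, 135.02, -1334.0]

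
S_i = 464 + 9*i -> [464, 473, 482, 491, 500]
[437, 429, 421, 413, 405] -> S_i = 437 + -8*i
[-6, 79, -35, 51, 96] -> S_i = Random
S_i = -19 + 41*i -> [-19, 22, 63, 104, 145]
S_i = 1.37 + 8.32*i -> [1.37, 9.69, 18.01, 26.33, 34.65]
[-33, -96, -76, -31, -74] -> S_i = Random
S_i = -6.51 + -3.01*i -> [-6.51, -9.52, -12.53, -15.54, -18.55]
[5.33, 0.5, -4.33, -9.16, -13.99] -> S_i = 5.33 + -4.83*i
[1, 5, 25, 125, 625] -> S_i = 1*5^i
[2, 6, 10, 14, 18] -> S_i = 2 + 4*i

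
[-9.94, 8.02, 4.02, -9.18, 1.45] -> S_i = Random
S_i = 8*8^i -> [8, 64, 512, 4096, 32768]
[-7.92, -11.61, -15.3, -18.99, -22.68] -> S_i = -7.92 + -3.69*i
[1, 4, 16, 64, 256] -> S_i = 1*4^i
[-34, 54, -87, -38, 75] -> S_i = Random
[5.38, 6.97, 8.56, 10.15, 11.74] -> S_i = 5.38 + 1.59*i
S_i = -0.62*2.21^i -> [-0.62, -1.37, -3.03, -6.69, -14.79]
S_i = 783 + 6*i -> [783, 789, 795, 801, 807]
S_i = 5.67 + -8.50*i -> [5.67, -2.83, -11.33, -19.83, -28.33]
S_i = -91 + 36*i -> [-91, -55, -19, 17, 53]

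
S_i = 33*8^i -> [33, 264, 2112, 16896, 135168]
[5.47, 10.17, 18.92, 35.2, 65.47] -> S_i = 5.47*1.86^i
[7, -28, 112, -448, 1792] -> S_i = 7*-4^i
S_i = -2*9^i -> [-2, -18, -162, -1458, -13122]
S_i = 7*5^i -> [7, 35, 175, 875, 4375]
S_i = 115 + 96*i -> [115, 211, 307, 403, 499]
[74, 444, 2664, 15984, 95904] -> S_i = 74*6^i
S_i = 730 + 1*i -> [730, 731, 732, 733, 734]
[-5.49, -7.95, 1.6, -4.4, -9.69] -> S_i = Random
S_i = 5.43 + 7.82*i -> [5.43, 13.25, 21.07, 28.89, 36.71]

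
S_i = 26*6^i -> [26, 156, 936, 5616, 33696]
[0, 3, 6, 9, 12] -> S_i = 0 + 3*i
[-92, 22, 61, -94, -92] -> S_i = Random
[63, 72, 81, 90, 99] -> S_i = 63 + 9*i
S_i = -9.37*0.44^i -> [-9.37, -4.12, -1.81, -0.8, -0.35]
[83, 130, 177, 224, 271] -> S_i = 83 + 47*i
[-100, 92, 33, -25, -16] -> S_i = Random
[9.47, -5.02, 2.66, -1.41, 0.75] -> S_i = 9.47*(-0.53)^i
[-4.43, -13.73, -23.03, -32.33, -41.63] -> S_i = -4.43 + -9.30*i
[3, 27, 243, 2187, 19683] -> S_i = 3*9^i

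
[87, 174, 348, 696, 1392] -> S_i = 87*2^i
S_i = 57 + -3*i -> [57, 54, 51, 48, 45]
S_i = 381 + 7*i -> [381, 388, 395, 402, 409]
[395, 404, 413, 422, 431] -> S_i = 395 + 9*i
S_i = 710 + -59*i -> [710, 651, 592, 533, 474]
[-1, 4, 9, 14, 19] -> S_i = -1 + 5*i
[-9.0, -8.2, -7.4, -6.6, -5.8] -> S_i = -9.00 + 0.80*i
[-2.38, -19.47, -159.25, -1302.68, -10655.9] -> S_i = -2.38*8.18^i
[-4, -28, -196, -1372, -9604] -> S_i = -4*7^i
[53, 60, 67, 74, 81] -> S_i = 53 + 7*i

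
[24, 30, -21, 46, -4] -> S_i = Random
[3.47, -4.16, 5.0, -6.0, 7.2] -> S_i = 3.47*(-1.20)^i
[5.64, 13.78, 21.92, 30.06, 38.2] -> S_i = 5.64 + 8.14*i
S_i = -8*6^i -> [-8, -48, -288, -1728, -10368]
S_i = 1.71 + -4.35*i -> [1.71, -2.64, -6.99, -11.34, -15.69]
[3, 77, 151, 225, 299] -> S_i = 3 + 74*i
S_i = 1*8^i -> [1, 8, 64, 512, 4096]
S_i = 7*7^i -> [7, 49, 343, 2401, 16807]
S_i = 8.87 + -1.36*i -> [8.87, 7.51, 6.15, 4.79, 3.43]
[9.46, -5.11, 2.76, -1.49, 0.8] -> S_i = 9.46*(-0.54)^i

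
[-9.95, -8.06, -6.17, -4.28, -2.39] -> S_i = -9.95 + 1.89*i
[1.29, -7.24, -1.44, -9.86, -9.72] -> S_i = Random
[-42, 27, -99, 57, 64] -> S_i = Random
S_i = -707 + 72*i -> [-707, -635, -563, -491, -419]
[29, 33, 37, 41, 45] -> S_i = 29 + 4*i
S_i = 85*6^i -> [85, 510, 3060, 18360, 110160]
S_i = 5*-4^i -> [5, -20, 80, -320, 1280]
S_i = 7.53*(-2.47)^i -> [7.53, -18.6, 45.94, -113.47, 280.27]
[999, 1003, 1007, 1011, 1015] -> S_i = 999 + 4*i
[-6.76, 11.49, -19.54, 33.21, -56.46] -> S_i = -6.76*(-1.70)^i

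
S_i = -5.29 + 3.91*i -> [-5.29, -1.38, 2.53, 6.44, 10.35]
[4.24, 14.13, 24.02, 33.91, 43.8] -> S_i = 4.24 + 9.89*i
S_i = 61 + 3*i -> [61, 64, 67, 70, 73]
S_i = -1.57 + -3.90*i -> [-1.57, -5.47, -9.37, -13.27, -17.17]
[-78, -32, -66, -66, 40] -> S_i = Random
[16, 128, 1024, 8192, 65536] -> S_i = 16*8^i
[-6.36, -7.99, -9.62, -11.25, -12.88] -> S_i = -6.36 + -1.63*i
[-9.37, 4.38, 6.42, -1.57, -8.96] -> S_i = Random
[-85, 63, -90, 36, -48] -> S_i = Random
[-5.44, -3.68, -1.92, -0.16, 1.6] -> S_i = -5.44 + 1.76*i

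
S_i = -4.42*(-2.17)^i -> [-4.42, 9.59, -20.81, 45.16, -98.01]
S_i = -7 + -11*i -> [-7, -18, -29, -40, -51]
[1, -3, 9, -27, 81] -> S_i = 1*-3^i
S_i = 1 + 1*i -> [1, 2, 3, 4, 5]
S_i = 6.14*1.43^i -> [6.14, 8.78, 12.56, 17.95, 25.68]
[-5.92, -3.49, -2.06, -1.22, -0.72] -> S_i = -5.92*0.59^i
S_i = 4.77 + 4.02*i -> [4.77, 8.79, 12.81, 16.83, 20.85]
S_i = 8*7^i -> [8, 56, 392, 2744, 19208]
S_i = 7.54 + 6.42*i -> [7.54, 13.96, 20.38, 26.8, 33.22]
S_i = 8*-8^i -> [8, -64, 512, -4096, 32768]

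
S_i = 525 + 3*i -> [525, 528, 531, 534, 537]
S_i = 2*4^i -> [2, 8, 32, 128, 512]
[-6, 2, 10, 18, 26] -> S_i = -6 + 8*i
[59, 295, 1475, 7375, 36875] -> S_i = 59*5^i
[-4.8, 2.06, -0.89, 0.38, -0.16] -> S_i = -4.80*(-0.43)^i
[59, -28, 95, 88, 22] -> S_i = Random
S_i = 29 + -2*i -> [29, 27, 25, 23, 21]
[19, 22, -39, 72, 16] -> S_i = Random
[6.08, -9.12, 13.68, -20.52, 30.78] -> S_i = 6.08*(-1.50)^i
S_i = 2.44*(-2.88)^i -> [2.44, -7.03, 20.24, -58.29, 167.86]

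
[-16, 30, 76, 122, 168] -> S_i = -16 + 46*i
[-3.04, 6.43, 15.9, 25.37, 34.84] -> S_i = -3.04 + 9.47*i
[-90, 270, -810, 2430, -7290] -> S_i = -90*-3^i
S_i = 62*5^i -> [62, 310, 1550, 7750, 38750]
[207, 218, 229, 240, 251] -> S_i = 207 + 11*i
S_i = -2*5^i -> [-2, -10, -50, -250, -1250]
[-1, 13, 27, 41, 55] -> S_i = -1 + 14*i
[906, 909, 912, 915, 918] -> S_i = 906 + 3*i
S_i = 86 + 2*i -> [86, 88, 90, 92, 94]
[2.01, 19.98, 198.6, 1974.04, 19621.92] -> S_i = 2.01*9.94^i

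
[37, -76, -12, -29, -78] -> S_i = Random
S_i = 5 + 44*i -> [5, 49, 93, 137, 181]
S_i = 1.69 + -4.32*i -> [1.69, -2.63, -6.95, -11.27, -15.59]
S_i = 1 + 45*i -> [1, 46, 91, 136, 181]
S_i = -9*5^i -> [-9, -45, -225, -1125, -5625]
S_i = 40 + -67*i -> [40, -27, -94, -161, -228]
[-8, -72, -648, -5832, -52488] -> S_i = -8*9^i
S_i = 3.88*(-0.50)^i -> [3.88, -1.94, 0.97, -0.48, 0.24]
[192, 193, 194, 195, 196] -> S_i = 192 + 1*i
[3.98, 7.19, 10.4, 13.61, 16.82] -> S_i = 3.98 + 3.21*i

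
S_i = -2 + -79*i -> [-2, -81, -160, -239, -318]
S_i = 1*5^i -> [1, 5, 25, 125, 625]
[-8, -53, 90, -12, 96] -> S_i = Random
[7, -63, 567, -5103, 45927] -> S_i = 7*-9^i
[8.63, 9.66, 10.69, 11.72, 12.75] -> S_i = 8.63 + 1.03*i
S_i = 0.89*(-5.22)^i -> [0.89, -4.65, 24.25, -126.59, 660.8]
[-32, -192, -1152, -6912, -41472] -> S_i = -32*6^i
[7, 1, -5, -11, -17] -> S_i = 7 + -6*i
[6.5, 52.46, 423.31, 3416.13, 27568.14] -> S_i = 6.50*8.07^i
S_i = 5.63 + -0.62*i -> [5.63, 5.01, 4.39, 3.77, 3.15]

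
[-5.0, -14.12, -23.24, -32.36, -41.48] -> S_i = -5.00 + -9.12*i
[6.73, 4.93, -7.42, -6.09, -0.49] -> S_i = Random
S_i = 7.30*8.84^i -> [7.3, 64.53, 570.46, 5042.89, 44579.16]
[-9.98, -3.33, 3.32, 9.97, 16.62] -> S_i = -9.98 + 6.65*i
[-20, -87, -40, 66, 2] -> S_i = Random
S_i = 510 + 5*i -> [510, 515, 520, 525, 530]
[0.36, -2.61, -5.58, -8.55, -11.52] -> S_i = 0.36 + -2.97*i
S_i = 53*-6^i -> [53, -318, 1908, -11448, 68688]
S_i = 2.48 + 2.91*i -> [2.48, 5.39, 8.3, 11.21, 14.12]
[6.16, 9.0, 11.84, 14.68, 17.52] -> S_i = 6.16 + 2.84*i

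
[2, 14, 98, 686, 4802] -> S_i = 2*7^i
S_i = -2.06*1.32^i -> [-2.06, -2.72, -3.59, -4.74, -6.25]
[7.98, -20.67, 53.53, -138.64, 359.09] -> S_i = 7.98*(-2.59)^i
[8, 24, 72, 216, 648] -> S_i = 8*3^i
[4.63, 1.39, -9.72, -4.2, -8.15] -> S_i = Random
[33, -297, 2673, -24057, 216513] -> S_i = 33*-9^i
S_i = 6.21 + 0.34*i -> [6.21, 6.55, 6.89, 7.23, 7.57]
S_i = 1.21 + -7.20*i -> [1.21, -5.99, -13.19, -20.39, -27.59]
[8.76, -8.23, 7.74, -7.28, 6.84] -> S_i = 8.76*(-0.94)^i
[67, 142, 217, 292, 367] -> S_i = 67 + 75*i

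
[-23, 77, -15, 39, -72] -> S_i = Random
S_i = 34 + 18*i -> [34, 52, 70, 88, 106]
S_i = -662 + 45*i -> [-662, -617, -572, -527, -482]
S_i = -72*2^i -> [-72, -144, -288, -576, -1152]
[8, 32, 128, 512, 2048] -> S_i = 8*4^i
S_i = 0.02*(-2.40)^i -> [0.02, -0.05, 0.12, -0.28, 0.66]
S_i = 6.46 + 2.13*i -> [6.46, 8.59, 10.72, 12.85, 14.98]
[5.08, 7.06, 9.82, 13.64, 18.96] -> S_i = 5.08*1.39^i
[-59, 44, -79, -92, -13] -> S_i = Random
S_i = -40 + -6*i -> [-40, -46, -52, -58, -64]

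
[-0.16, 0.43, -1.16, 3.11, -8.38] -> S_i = -0.16*(-2.69)^i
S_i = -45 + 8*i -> [-45, -37, -29, -21, -13]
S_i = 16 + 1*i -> [16, 17, 18, 19, 20]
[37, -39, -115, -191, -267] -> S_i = 37 + -76*i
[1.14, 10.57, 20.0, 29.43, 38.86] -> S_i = 1.14 + 9.43*i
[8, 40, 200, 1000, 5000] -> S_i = 8*5^i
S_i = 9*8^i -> [9, 72, 576, 4608, 36864]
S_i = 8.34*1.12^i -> [8.34, 9.34, 10.46, 11.72, 13.12]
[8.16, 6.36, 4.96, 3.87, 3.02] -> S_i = 8.16*0.78^i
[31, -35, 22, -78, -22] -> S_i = Random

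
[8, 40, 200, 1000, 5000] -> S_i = 8*5^i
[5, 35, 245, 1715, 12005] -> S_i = 5*7^i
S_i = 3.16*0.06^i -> [3.16, 0.19, 0.01, 0.0, 0.0]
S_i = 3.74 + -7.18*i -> [3.74, -3.44, -10.62, -17.8, -24.98]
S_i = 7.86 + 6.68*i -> [7.86, 14.54, 21.22, 27.9, 34.58]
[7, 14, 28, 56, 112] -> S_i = 7*2^i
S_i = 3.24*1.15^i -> [3.24, 3.73, 4.28, 4.93, 5.67]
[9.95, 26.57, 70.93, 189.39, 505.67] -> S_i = 9.95*2.67^i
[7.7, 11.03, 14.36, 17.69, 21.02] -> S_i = 7.70 + 3.33*i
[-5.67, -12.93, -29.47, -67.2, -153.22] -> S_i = -5.67*2.28^i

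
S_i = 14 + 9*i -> [14, 23, 32, 41, 50]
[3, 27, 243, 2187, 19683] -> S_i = 3*9^i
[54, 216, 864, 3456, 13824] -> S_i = 54*4^i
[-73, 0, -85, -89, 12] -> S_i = Random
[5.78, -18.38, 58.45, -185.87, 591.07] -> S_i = 5.78*(-3.18)^i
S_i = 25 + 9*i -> [25, 34, 43, 52, 61]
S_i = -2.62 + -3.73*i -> [-2.62, -6.35, -10.08, -13.81, -17.54]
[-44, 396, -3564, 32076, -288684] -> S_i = -44*-9^i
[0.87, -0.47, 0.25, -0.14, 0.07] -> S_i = 0.87*(-0.54)^i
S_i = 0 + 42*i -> [0, 42, 84, 126, 168]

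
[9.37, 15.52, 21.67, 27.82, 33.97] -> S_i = 9.37 + 6.15*i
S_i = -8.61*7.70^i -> [-8.61, -66.3, -510.49, -3930.75, -30266.77]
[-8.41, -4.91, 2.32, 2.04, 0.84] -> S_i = Random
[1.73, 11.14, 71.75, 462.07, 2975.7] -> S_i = 1.73*6.44^i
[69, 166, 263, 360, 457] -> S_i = 69 + 97*i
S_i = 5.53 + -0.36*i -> [5.53, 5.17, 4.81, 4.45, 4.09]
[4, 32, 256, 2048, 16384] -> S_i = 4*8^i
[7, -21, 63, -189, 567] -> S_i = 7*-3^i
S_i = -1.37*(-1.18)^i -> [-1.37, 1.62, -1.91, 2.25, -2.66]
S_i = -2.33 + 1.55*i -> [-2.33, -0.78, 0.77, 2.32, 3.87]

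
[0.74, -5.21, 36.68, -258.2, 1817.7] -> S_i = 0.74*(-7.04)^i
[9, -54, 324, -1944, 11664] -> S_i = 9*-6^i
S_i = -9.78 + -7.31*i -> [-9.78, -17.09, -24.4, -31.71, -39.02]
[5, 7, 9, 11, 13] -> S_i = 5 + 2*i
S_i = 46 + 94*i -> [46, 140, 234, 328, 422]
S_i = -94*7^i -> [-94, -658, -4606, -32242, -225694]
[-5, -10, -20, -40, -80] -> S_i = -5*2^i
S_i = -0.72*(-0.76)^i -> [-0.72, 0.55, -0.42, 0.32, -0.24]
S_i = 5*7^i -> [5, 35, 245, 1715, 12005]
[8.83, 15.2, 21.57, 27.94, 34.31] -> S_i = 8.83 + 6.37*i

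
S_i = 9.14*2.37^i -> [9.14, 21.66, 51.34, 121.67, 288.36]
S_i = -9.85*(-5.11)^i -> [-9.85, 50.33, -257.2, 1314.31, -6716.14]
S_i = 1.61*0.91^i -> [1.61, 1.47, 1.33, 1.21, 1.1]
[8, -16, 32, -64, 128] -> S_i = 8*-2^i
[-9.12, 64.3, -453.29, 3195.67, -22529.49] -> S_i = -9.12*(-7.05)^i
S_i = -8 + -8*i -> [-8, -16, -24, -32, -40]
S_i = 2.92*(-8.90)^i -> [2.92, -25.99, 231.29, -2058.51, 18320.73]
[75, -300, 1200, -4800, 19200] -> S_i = 75*-4^i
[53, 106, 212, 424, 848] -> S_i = 53*2^i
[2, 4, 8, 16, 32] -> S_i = 2*2^i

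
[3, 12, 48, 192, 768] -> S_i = 3*4^i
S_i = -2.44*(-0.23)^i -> [-2.44, 0.56, -0.13, 0.03, -0.01]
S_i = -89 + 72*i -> [-89, -17, 55, 127, 199]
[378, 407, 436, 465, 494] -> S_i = 378 + 29*i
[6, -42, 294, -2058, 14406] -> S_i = 6*-7^i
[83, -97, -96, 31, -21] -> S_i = Random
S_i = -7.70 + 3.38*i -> [-7.7, -4.32, -0.94, 2.44, 5.82]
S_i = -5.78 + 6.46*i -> [-5.78, 0.68, 7.14, 13.6, 20.06]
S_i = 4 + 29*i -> [4, 33, 62, 91, 120]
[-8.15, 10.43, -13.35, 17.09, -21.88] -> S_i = -8.15*(-1.28)^i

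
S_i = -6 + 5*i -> [-6, -1, 4, 9, 14]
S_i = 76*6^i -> [76, 456, 2736, 16416, 98496]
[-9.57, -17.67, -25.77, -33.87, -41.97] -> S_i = -9.57 + -8.10*i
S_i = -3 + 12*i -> [-3, 9, 21, 33, 45]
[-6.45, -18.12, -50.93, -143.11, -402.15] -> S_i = -6.45*2.81^i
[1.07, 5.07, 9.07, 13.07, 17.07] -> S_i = 1.07 + 4.00*i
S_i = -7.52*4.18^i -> [-7.52, -31.43, -131.39, -549.22, -2295.74]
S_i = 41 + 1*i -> [41, 42, 43, 44, 45]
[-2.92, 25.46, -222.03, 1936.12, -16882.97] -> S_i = -2.92*(-8.72)^i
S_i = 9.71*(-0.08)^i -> [9.71, -0.78, 0.06, -0.0, 0.0]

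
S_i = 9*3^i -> [9, 27, 81, 243, 729]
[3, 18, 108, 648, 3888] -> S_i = 3*6^i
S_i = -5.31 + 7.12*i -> [-5.31, 1.81, 8.93, 16.05, 23.17]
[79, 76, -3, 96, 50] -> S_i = Random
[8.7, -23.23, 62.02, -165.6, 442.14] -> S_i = 8.70*(-2.67)^i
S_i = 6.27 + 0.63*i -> [6.27, 6.9, 7.53, 8.16, 8.79]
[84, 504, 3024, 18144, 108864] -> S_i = 84*6^i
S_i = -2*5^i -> [-2, -10, -50, -250, -1250]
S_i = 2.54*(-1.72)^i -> [2.54, -4.37, 7.51, -12.92, 22.23]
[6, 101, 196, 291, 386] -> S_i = 6 + 95*i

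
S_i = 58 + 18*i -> [58, 76, 94, 112, 130]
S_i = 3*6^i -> [3, 18, 108, 648, 3888]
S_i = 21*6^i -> [21, 126, 756, 4536, 27216]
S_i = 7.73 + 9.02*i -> [7.73, 16.75, 25.77, 34.79, 43.81]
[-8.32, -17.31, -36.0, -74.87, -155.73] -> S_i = -8.32*2.08^i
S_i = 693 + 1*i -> [693, 694, 695, 696, 697]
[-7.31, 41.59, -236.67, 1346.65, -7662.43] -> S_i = -7.31*(-5.69)^i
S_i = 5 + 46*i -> [5, 51, 97, 143, 189]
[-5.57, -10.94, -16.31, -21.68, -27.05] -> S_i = -5.57 + -5.37*i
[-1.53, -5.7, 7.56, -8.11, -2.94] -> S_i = Random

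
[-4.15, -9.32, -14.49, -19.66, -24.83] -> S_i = -4.15 + -5.17*i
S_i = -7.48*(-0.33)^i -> [-7.48, 2.47, -0.81, 0.27, -0.09]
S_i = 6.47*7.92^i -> [6.47, 51.24, 405.84, 3214.25, 25456.87]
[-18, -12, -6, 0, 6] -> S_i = -18 + 6*i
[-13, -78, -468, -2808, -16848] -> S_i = -13*6^i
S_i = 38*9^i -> [38, 342, 3078, 27702, 249318]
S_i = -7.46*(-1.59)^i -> [-7.46, 11.86, -18.86, 29.99, -47.68]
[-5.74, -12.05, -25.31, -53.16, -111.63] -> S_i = -5.74*2.10^i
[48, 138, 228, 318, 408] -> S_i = 48 + 90*i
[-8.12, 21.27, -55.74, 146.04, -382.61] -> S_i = -8.12*(-2.62)^i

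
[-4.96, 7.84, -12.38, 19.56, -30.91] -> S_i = -4.96*(-1.58)^i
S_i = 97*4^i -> [97, 388, 1552, 6208, 24832]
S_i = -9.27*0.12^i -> [-9.27, -1.11, -0.13, -0.02, -0.0]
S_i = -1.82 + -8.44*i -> [-1.82, -10.26, -18.7, -27.14, -35.58]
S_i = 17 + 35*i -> [17, 52, 87, 122, 157]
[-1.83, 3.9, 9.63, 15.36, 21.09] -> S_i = -1.83 + 5.73*i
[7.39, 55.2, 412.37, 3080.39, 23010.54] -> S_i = 7.39*7.47^i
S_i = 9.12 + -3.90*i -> [9.12, 5.22, 1.32, -2.58, -6.48]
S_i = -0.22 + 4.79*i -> [-0.22, 4.57, 9.36, 14.15, 18.94]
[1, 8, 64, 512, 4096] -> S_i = 1*8^i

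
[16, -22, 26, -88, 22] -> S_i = Random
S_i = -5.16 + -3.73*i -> [-5.16, -8.89, -12.62, -16.35, -20.08]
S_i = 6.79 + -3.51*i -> [6.79, 3.28, -0.23, -3.74, -7.25]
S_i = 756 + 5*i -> [756, 761, 766, 771, 776]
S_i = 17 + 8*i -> [17, 25, 33, 41, 49]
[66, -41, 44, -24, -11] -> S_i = Random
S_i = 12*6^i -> [12, 72, 432, 2592, 15552]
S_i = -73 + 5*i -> [-73, -68, -63, -58, -53]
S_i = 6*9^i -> [6, 54, 486, 4374, 39366]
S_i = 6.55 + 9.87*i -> [6.55, 16.42, 26.29, 36.16, 46.03]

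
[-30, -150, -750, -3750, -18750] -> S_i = -30*5^i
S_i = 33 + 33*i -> [33, 66, 99, 132, 165]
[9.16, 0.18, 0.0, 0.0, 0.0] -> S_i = 9.16*0.02^i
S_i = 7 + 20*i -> [7, 27, 47, 67, 87]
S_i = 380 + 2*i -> [380, 382, 384, 386, 388]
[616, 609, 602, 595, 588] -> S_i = 616 + -7*i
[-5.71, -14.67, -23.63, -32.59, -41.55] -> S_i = -5.71 + -8.96*i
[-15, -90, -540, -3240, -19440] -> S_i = -15*6^i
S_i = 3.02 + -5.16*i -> [3.02, -2.14, -7.3, -12.46, -17.62]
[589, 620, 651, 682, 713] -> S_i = 589 + 31*i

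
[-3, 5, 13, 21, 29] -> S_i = -3 + 8*i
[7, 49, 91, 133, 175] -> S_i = 7 + 42*i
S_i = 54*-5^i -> [54, -270, 1350, -6750, 33750]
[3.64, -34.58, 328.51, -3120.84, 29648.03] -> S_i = 3.64*(-9.50)^i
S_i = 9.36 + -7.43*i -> [9.36, 1.93, -5.5, -12.93, -20.36]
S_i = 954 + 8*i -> [954, 962, 970, 978, 986]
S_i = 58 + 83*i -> [58, 141, 224, 307, 390]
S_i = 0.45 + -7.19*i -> [0.45, -6.74, -13.93, -21.12, -28.31]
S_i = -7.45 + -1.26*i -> [-7.45, -8.71, -9.97, -11.23, -12.49]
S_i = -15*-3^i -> [-15, 45, -135, 405, -1215]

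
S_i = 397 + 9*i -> [397, 406, 415, 424, 433]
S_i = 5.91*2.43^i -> [5.91, 14.36, 34.9, 84.8, 206.07]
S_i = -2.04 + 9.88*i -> [-2.04, 7.84, 17.72, 27.6, 37.48]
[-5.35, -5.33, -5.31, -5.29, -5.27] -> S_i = -5.35 + 0.02*i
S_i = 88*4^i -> [88, 352, 1408, 5632, 22528]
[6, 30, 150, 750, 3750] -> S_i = 6*5^i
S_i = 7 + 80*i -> [7, 87, 167, 247, 327]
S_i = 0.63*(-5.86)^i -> [0.63, -3.69, 21.63, -126.77, 742.9]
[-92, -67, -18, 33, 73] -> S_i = Random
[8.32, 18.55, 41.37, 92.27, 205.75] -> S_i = 8.32*2.23^i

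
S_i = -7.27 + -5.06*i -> [-7.27, -12.33, -17.39, -22.45, -27.51]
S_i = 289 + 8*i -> [289, 297, 305, 313, 321]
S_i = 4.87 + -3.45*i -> [4.87, 1.42, -2.03, -5.48, -8.93]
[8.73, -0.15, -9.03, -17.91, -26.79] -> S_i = 8.73 + -8.88*i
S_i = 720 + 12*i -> [720, 732, 744, 756, 768]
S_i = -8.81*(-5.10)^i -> [-8.81, 44.93, -229.15, 1168.66, -5960.14]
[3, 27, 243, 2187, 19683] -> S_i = 3*9^i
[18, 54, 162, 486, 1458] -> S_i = 18*3^i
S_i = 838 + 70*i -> [838, 908, 978, 1048, 1118]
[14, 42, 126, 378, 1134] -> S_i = 14*3^i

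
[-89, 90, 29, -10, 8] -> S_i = Random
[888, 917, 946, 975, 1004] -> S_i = 888 + 29*i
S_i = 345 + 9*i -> [345, 354, 363, 372, 381]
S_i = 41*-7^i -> [41, -287, 2009, -14063, 98441]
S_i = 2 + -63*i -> [2, -61, -124, -187, -250]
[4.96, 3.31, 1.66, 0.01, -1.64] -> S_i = 4.96 + -1.65*i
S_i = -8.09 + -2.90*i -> [-8.09, -10.99, -13.89, -16.79, -19.69]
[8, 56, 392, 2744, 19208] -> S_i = 8*7^i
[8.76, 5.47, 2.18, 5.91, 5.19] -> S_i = Random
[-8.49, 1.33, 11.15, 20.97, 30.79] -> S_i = -8.49 + 9.82*i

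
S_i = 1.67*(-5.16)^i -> [1.67, -8.62, 44.46, -229.44, 1183.9]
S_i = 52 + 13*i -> [52, 65, 78, 91, 104]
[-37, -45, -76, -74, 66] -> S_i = Random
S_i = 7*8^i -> [7, 56, 448, 3584, 28672]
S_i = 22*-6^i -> [22, -132, 792, -4752, 28512]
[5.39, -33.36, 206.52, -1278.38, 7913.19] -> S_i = 5.39*(-6.19)^i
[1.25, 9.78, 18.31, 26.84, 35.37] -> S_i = 1.25 + 8.53*i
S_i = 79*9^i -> [79, 711, 6399, 57591, 518319]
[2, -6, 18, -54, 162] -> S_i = 2*-3^i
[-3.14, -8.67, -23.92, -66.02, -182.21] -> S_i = -3.14*2.76^i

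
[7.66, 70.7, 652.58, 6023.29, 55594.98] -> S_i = 7.66*9.23^i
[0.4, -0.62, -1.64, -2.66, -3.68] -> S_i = 0.40 + -1.02*i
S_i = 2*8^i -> [2, 16, 128, 1024, 8192]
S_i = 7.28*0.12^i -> [7.28, 0.87, 0.1, 0.01, 0.0]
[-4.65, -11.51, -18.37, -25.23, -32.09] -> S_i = -4.65 + -6.86*i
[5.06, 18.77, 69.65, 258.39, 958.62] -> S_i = 5.06*3.71^i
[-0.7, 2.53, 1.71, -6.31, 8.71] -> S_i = Random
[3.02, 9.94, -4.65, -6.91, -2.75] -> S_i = Random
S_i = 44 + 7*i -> [44, 51, 58, 65, 72]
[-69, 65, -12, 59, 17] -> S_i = Random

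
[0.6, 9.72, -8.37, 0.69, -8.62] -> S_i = Random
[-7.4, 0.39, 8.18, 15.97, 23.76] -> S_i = -7.40 + 7.79*i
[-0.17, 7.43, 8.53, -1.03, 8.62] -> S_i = Random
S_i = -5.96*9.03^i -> [-5.96, -53.82, -485.98, -4388.43, -39627.55]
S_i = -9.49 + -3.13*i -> [-9.49, -12.62, -15.75, -18.88, -22.01]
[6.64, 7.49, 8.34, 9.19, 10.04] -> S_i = 6.64 + 0.85*i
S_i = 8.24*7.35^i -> [8.24, 60.56, 445.15, 3271.82, 24047.87]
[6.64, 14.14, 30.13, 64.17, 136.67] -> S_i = 6.64*2.13^i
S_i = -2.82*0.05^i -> [-2.82, -0.14, -0.01, -0.0, -0.0]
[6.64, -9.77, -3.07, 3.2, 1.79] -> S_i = Random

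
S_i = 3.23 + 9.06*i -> [3.23, 12.29, 21.35, 30.41, 39.47]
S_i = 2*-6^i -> [2, -12, 72, -432, 2592]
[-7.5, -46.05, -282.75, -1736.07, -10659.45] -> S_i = -7.50*6.14^i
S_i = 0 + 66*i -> [0, 66, 132, 198, 264]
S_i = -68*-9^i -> [-68, 612, -5508, 49572, -446148]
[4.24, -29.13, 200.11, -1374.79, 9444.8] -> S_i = 4.24*(-6.87)^i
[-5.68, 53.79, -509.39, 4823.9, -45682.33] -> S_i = -5.68*(-9.47)^i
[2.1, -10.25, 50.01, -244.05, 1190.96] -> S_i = 2.10*(-4.88)^i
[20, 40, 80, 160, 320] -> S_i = 20*2^i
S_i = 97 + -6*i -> [97, 91, 85, 79, 73]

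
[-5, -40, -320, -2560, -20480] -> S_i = -5*8^i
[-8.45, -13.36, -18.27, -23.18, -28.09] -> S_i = -8.45 + -4.91*i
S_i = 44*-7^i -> [44, -308, 2156, -15092, 105644]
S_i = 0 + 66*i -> [0, 66, 132, 198, 264]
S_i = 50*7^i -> [50, 350, 2450, 17150, 120050]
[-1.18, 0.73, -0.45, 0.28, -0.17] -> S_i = -1.18*(-0.62)^i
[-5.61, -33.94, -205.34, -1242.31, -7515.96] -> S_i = -5.61*6.05^i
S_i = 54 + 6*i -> [54, 60, 66, 72, 78]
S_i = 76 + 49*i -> [76, 125, 174, 223, 272]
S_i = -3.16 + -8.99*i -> [-3.16, -12.15, -21.14, -30.13, -39.12]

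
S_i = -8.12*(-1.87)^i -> [-8.12, 15.18, -28.39, 53.1, -99.29]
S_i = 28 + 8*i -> [28, 36, 44, 52, 60]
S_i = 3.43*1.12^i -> [3.43, 3.84, 4.3, 4.82, 5.4]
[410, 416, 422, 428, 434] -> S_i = 410 + 6*i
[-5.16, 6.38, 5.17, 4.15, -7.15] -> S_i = Random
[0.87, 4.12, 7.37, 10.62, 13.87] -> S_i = 0.87 + 3.25*i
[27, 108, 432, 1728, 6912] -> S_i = 27*4^i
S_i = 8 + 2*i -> [8, 10, 12, 14, 16]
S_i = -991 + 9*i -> [-991, -982, -973, -964, -955]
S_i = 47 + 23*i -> [47, 70, 93, 116, 139]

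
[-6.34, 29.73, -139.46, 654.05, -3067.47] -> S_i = -6.34*(-4.69)^i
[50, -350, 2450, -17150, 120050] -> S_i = 50*-7^i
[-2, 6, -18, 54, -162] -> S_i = -2*-3^i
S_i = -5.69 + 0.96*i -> [-5.69, -4.73, -3.77, -2.81, -1.85]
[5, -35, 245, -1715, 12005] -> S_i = 5*-7^i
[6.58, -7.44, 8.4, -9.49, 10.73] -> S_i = 6.58*(-1.13)^i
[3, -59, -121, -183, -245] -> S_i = 3 + -62*i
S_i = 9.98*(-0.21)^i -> [9.98, -2.1, 0.44, -0.09, 0.02]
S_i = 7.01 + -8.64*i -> [7.01, -1.63, -10.27, -18.91, -27.55]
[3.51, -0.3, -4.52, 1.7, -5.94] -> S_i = Random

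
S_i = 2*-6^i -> [2, -12, 72, -432, 2592]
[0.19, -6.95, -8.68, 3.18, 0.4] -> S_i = Random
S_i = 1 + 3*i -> [1, 4, 7, 10, 13]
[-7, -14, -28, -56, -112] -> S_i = -7*2^i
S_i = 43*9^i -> [43, 387, 3483, 31347, 282123]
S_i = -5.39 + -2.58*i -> [-5.39, -7.97, -10.55, -13.13, -15.71]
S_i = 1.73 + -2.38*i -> [1.73, -0.65, -3.03, -5.41, -7.79]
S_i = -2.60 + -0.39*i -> [-2.6, -2.99, -3.38, -3.77, -4.16]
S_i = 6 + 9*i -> [6, 15, 24, 33, 42]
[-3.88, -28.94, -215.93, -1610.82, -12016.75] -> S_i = -3.88*7.46^i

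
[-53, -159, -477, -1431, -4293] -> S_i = -53*3^i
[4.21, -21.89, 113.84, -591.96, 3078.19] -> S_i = 4.21*(-5.20)^i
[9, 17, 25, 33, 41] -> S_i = 9 + 8*i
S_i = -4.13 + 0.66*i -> [-4.13, -3.47, -2.81, -2.15, -1.49]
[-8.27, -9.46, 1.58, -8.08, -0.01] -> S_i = Random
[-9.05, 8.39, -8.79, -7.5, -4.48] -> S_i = Random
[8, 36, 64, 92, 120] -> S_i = 8 + 28*i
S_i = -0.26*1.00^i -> [-0.26, -0.26, -0.26, -0.26, -0.26]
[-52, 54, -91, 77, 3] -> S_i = Random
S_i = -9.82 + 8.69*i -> [-9.82, -1.13, 7.56, 16.25, 24.94]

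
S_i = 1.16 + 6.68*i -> [1.16, 7.84, 14.52, 21.2, 27.88]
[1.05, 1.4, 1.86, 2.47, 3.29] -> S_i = 1.05*1.33^i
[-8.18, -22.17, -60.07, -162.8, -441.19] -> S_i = -8.18*2.71^i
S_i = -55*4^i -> [-55, -220, -880, -3520, -14080]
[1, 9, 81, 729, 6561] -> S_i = 1*9^i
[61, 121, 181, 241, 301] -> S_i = 61 + 60*i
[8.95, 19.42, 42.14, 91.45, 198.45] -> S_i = 8.95*2.17^i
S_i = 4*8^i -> [4, 32, 256, 2048, 16384]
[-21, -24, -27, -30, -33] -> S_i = -21 + -3*i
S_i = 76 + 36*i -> [76, 112, 148, 184, 220]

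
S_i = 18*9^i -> [18, 162, 1458, 13122, 118098]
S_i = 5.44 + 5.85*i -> [5.44, 11.29, 17.14, 22.99, 28.84]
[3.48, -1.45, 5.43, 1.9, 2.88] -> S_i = Random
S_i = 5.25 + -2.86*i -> [5.25, 2.39, -0.47, -3.33, -6.19]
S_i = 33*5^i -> [33, 165, 825, 4125, 20625]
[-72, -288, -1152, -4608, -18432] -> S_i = -72*4^i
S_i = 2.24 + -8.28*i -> [2.24, -6.04, -14.32, -22.6, -30.88]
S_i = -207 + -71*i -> [-207, -278, -349, -420, -491]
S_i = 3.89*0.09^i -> [3.89, 0.35, 0.03, 0.0, 0.0]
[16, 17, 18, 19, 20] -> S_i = 16 + 1*i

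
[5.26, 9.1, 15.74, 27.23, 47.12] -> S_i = 5.26*1.73^i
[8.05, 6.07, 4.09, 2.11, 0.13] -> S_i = 8.05 + -1.98*i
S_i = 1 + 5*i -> [1, 6, 11, 16, 21]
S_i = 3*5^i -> [3, 15, 75, 375, 1875]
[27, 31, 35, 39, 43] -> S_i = 27 + 4*i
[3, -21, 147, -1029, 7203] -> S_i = 3*-7^i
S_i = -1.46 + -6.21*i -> [-1.46, -7.67, -13.88, -20.09, -26.3]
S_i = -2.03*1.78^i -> [-2.03, -3.61, -6.43, -11.45, -20.38]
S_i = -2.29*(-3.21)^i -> [-2.29, 7.35, -23.6, 75.74, -243.14]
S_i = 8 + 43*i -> [8, 51, 94, 137, 180]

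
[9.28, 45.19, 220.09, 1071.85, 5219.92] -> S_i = 9.28*4.87^i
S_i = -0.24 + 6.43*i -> [-0.24, 6.19, 12.62, 19.05, 25.48]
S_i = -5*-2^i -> [-5, 10, -20, 40, -80]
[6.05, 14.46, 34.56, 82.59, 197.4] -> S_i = 6.05*2.39^i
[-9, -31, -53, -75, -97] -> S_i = -9 + -22*i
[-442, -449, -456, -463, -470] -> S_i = -442 + -7*i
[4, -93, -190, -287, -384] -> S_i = 4 + -97*i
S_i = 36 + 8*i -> [36, 44, 52, 60, 68]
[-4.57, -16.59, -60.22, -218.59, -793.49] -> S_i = -4.57*3.63^i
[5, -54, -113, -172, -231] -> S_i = 5 + -59*i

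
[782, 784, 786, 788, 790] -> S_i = 782 + 2*i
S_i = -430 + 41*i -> [-430, -389, -348, -307, -266]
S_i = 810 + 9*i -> [810, 819, 828, 837, 846]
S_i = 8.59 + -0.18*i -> [8.59, 8.41, 8.23, 8.05, 7.87]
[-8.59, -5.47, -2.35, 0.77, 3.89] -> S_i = -8.59 + 3.12*i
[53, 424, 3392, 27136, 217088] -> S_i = 53*8^i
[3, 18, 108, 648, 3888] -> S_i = 3*6^i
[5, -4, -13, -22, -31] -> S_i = 5 + -9*i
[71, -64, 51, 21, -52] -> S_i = Random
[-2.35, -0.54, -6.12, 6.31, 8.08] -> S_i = Random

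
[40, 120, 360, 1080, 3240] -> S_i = 40*3^i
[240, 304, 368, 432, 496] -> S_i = 240 + 64*i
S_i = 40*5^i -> [40, 200, 1000, 5000, 25000]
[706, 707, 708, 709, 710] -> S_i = 706 + 1*i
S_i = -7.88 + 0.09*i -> [-7.88, -7.79, -7.7, -7.61, -7.52]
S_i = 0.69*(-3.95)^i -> [0.69, -2.73, 10.77, -42.52, 167.97]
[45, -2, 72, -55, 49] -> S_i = Random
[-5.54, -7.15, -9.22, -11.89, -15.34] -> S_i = -5.54*1.29^i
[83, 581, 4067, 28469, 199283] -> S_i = 83*7^i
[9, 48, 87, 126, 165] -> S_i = 9 + 39*i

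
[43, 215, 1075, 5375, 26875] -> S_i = 43*5^i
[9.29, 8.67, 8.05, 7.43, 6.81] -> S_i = 9.29 + -0.62*i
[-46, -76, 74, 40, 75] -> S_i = Random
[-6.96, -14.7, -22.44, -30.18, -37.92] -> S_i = -6.96 + -7.74*i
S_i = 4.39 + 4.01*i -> [4.39, 8.4, 12.41, 16.42, 20.43]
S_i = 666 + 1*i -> [666, 667, 668, 669, 670]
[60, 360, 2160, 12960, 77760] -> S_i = 60*6^i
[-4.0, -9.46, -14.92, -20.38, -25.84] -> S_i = -4.00 + -5.46*i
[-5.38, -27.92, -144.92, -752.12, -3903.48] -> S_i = -5.38*5.19^i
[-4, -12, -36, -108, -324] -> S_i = -4*3^i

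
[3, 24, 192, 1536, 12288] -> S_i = 3*8^i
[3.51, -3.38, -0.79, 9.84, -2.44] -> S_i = Random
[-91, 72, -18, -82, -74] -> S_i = Random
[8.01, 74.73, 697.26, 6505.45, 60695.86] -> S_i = 8.01*9.33^i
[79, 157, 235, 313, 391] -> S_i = 79 + 78*i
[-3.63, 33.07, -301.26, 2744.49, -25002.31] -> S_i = -3.63*(-9.11)^i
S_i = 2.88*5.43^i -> [2.88, 15.64, 84.92, 461.1, 2503.75]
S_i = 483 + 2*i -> [483, 485, 487, 489, 491]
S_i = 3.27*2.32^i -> [3.27, 7.59, 17.6, 40.83, 94.73]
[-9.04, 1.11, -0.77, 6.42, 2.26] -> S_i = Random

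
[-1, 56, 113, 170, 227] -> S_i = -1 + 57*i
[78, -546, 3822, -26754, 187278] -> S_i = 78*-7^i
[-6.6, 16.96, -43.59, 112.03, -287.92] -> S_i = -6.60*(-2.57)^i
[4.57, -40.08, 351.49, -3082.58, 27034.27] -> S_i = 4.57*(-8.77)^i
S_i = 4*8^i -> [4, 32, 256, 2048, 16384]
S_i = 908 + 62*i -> [908, 970, 1032, 1094, 1156]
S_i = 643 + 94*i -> [643, 737, 831, 925, 1019]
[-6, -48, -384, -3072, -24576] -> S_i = -6*8^i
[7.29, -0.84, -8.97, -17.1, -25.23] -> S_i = 7.29 + -8.13*i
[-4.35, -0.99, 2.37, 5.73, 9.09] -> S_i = -4.35 + 3.36*i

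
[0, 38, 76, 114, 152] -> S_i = 0 + 38*i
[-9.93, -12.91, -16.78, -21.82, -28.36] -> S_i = -9.93*1.30^i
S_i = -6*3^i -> [-6, -18, -54, -162, -486]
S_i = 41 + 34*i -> [41, 75, 109, 143, 177]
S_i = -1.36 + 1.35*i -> [-1.36, -0.01, 1.34, 2.69, 4.04]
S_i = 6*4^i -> [6, 24, 96, 384, 1536]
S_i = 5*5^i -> [5, 25, 125, 625, 3125]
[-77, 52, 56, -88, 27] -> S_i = Random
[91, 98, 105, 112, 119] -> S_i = 91 + 7*i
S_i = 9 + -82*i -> [9, -73, -155, -237, -319]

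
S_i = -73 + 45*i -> [-73, -28, 17, 62, 107]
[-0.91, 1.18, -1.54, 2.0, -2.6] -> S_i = -0.91*(-1.30)^i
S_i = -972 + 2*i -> [-972, -970, -968, -966, -964]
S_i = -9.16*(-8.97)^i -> [-9.16, 82.17, -737.02, 6611.09, -59301.44]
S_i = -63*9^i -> [-63, -567, -5103, -45927, -413343]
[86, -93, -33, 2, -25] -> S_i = Random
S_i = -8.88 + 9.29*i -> [-8.88, 0.41, 9.7, 18.99, 28.28]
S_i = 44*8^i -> [44, 352, 2816, 22528, 180224]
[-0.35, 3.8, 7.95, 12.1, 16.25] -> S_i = -0.35 + 4.15*i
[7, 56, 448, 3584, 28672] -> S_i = 7*8^i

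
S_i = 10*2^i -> [10, 20, 40, 80, 160]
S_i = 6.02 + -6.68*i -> [6.02, -0.66, -7.34, -14.02, -20.7]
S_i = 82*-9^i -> [82, -738, 6642, -59778, 538002]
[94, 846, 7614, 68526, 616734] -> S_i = 94*9^i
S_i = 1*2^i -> [1, 2, 4, 8, 16]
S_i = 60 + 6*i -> [60, 66, 72, 78, 84]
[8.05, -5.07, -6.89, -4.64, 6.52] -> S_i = Random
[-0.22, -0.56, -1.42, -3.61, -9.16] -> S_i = -0.22*2.54^i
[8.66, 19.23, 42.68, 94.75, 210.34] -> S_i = 8.66*2.22^i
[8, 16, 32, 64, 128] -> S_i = 8*2^i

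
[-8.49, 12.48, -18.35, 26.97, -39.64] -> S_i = -8.49*(-1.47)^i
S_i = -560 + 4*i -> [-560, -556, -552, -548, -544]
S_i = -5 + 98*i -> [-5, 93, 191, 289, 387]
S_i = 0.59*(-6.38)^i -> [0.59, -3.76, 24.02, -153.22, 977.54]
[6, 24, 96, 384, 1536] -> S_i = 6*4^i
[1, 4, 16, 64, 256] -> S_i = 1*4^i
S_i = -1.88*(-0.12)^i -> [-1.88, 0.23, -0.03, 0.0, -0.0]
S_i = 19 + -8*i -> [19, 11, 3, -5, -13]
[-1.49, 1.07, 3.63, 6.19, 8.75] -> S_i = -1.49 + 2.56*i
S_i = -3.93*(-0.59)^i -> [-3.93, 2.32, -1.37, 0.81, -0.48]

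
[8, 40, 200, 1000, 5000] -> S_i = 8*5^i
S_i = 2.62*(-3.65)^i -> [2.62, -9.56, 34.9, -127.4, 465.02]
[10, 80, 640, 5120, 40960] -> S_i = 10*8^i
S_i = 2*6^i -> [2, 12, 72, 432, 2592]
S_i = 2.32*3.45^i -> [2.32, 8.0, 27.61, 95.27, 328.67]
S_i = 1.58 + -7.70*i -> [1.58, -6.12, -13.82, -21.52, -29.22]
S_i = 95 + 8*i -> [95, 103, 111, 119, 127]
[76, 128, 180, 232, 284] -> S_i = 76 + 52*i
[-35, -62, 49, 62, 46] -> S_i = Random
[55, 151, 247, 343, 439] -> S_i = 55 + 96*i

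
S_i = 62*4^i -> [62, 248, 992, 3968, 15872]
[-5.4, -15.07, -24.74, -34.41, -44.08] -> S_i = -5.40 + -9.67*i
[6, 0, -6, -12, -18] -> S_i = 6 + -6*i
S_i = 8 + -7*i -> [8, 1, -6, -13, -20]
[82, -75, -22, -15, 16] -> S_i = Random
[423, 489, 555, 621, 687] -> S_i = 423 + 66*i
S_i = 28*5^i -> [28, 140, 700, 3500, 17500]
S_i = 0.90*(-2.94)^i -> [0.9, -2.65, 7.78, -22.87, 67.24]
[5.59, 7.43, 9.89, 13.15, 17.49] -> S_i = 5.59*1.33^i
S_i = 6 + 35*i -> [6, 41, 76, 111, 146]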